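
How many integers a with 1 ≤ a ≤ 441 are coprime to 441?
252

The number of a ∈ {1, ..., 441} with gcd(a, 441) = 1 is by definition Euler's totient φ(441). φ is multiplicative, with φ(p^e) = p^e − p^(e−1). Factorise 441 = 3^2 · 7^2. Then
  φ(441) = (3^2 − 3^1) · (7^2 − 7^1) = 6 · 42 = 252.
So there are 252 such integers.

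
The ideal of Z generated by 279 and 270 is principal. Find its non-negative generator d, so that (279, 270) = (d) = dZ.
(279, 270) = (9); d = 9

In the PID Z, (a, b) is generated by gcd(a, b). Compute gcd(279, 270) with the extended Euclidean algorithm, tracking rows (r, s, t) with s·279 + t·270 = r:
  row A: (279, 1, 0)   [1·279 + 0·270 = 279]
  row B: (270, 0, 1)   [0·279 + 1·270 = 270]
  279 = 1·270 + 9   → row C = row A − 1·row B = (9, 1, −1)   [check: 1·279 − 1·270 = 9]
  270 = 30·9 + 0   → remainder 0, stop. gcd = 9 (last nonzero row C).
So gcd(279, 270) = 9, with Bézout identity 1·279 − 1·270 = 9. Containment (⊇): the Bézout identity exhibits 9 as an element of (279, 270), giving (9) ⊆ (279, 270). Containment (⊆): since 9 | 279 and 9 | 270 (279 = 9·31, 270 = 9·30), every Z-linear combination of 279 and 270 is divisible by 9, so (279, 270) ⊆ (9). Therefore (279, 270) = (9), d = 9.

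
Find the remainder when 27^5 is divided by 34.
Use repeated squaring. Binary(5) = 101. Walk through the bits of the exponent 5 left-to-right: at each bit after the leading one, square the running value, then multiply by 27 if the bit is 1 (always reducing mod 34):
  bit 1 = 1 (leading): start with 27.
  bit 2 = 0: square 27^2 = 729 ≡ 15 (mod 34).
  bit 3 = 1: square 15^2 = 225 ≡ 21; bit is 1, so multiply 21·27 = 567 ≡ 23 (mod 34).
Final value: 27^5 ≡ 23 (mod 34).

Final answer: 23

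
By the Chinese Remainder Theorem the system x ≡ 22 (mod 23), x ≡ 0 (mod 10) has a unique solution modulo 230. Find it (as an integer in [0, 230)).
x ≡ 160 (mod 230); the representative in [0, 230) is 160

The moduli 23, 10 are pairwise coprime, so by the CRT there is a unique solution mod 23·10 = 230.
Solve by successive substitution. Start with x ≡ 22 (mod 23).
  Combine with x ≡ 0 (mod 10): write x = 22 + 23·t and require 22 + 23·t ≡ 0 (mod 10), i.e. 23·t ≡ 0 − 22 ≡ 8 (mod 10). Since 23^(−1) ≡ 7 (mod 10) (23 ≡ 3 (mod 10)), t ≡ 7·8 ≡ 6 (mod 10). So x ≡ 22 + 23·6 = 160 (mod 230).
Unique solution in [0, 230): x = 160.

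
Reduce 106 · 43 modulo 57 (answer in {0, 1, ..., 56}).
Reduce the factors first: 106 ≡ 49 (mod 57), so 106 · 43 ≡ 49 · 43 (mod 57). 49 · 43 = 2107. Dividing by 57: 2107 = 36·57 + 55. So (106 · 43) mod 57 = 55.

Final answer: 55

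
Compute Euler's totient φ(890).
φ(890) = 352

φ is multiplicative, with φ(p^e) = p^e − p^(e−1). Factorise 890 = 2 · 5 · 89. Then
  φ(890) = (2 − 1) · (5 − 1) · (89 − 1) = 1 · 4 · 88 = 352.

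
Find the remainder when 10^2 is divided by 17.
Use repeated squaring. Binary(2) = 10. Walk through the bits of the exponent 2 left-to-right: at each bit after the leading one, square the running value, then multiply by 10 if the bit is 1 (always reducing mod 17):
  bit 1 = 1 (leading): start with 10.
  bit 2 = 0: square 10^2 = 100 ≡ 15 (mod 17).
Final value: 10^2 ≡ 15 (mod 17).

Final answer: 15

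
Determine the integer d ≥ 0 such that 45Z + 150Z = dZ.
(45, 150) = (15); d = 15

In the PID Z, (a, b) is generated by gcd(a, b). Compute gcd(150, 45) with the extended Euclidean algorithm, tracking rows (r, s, t) with s·150 + t·45 = r:
  row A: (150, 1, 0)   [1·150 + 0·45 = 150]
  row B: (45, 0, 1)   [0·150 + 1·45 = 45]
  150 = 3·45 + 15   → row C = row A − 3·row B = (15, 1, −3)   [check: 1·150 − 3·45 = 15]
  45 = 3·15 + 0   → remainder 0, stop. gcd = 15 (last nonzero row C).
So gcd(45, 150) = 15, with Bézout identity 1·150 − 3·45 = 15. Containment (⊇): the Bézout identity exhibits 15 as an element of (45, 150), giving (15) ⊆ (45, 150). Containment (⊆): since 15 | 45 and 15 | 150 (45 = 15·3, 150 = 15·10), every Z-linear combination of 45 and 150 is divisible by 15, so (45, 150) ⊆ (15). Therefore (45, 150) = (15), d = 15.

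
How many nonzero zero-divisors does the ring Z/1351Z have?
In Z/1351Z each nonzero element is either a unit (gcd with 1351 is 1) or a zero-divisor (gcd > 1). The number of units is φ(1351): factorise 1351 = 7 · 193, so φ(1351) = (7 − 1) · (193 − 1) = 6 · 192 = 1152. The nonzero elements number 1351 − 1 = 1350. Hence the nonzero zero-divisors number 1350 − 1152 = 198.

Final answer: Z/1351Z has 198 nonzero zero-divisors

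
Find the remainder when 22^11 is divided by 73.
Use repeated squaring. Binary(11) = 1011. Walk through the bits of the exponent 11 left-to-right: at each bit after the leading one, square the running value, then multiply by 22 if the bit is 1 (always reducing mod 73):
  bit 1 = 1 (leading): start with 22.
  bit 2 = 0: square 22^2 = 484 ≡ 46 (mod 73).
  bit 3 = 1: square 46^2 = 2116 ≡ 72; bit is 1, so multiply 72·22 = 1584 ≡ 51 (mod 73).
  bit 4 = 1: square 51^2 = 2601 ≡ 46; bit is 1, so multiply 46·22 = 1012 ≡ 63 (mod 73).
Final value: 22^11 ≡ 63 (mod 73).

Final answer: 63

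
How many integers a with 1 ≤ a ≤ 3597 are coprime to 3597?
The number of a ∈ {1, ..., 3597} with gcd(a, 3597) = 1 is by definition Euler's totient φ(3597). φ is multiplicative, with φ(p^e) = p^e − p^(e−1). Factorise 3597 = 3 · 11 · 109. Then
  φ(3597) = (3 − 1) · (11 − 1) · (109 − 1) = 2 · 10 · 108 = 2160.
So there are 2160 such integers.

Final answer: 2160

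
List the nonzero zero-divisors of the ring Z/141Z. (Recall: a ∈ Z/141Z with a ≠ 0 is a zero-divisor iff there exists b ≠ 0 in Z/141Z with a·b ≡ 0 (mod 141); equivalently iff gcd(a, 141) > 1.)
nonzero zero-divisors of Z/141Z = {3, 6, 9, 12, 15, 18, 21, 24, 27, 30, 33, 36, 39, 42, 45, 47, 48, 51, 54, 57, 60, 63, 66, 69, 72, 75, 78, 81, 84, 87, 90, 93, 94, 96, 99, 102, 105, 108, 111, 114, 117, 120, 123, 126, 129, 132, 135, 138}

An element a ∈ Z/141Z (with a ≠ 0) is a zero-divisor iff gcd(a, 141) > 1 (because a is a unit precisely when gcd(a, n) = 1, and in Z/nZ every nonzero, non-unit element is a zero-divisor). Scan a = 1, ..., 140 and keep those with gcd(a, 141) > 1:
  gcd(3, 141) = 3, gcd(6, 141) = 3, gcd(9, 141) = 3, gcd(12, 141) = 3, gcd(15, 141) = 3, gcd(18, 141) = 3, gcd(21, 141) = 3, gcd(24, 141) = 3, gcd(27, 141) = 3, gcd(30, 141) = 3, gcd(33, 141) = 3, gcd(36, 141) = 3, gcd(39, 141) = 3, gcd(42, 141) = 3, gcd(45, 141) = 3, gcd(47, 141) = 47, gcd(48, 141) = 3, gcd(51, 141) = 3, gcd(54, 141) = 3, gcd(57, 141) = 3, gcd(60, 141) = 3, gcd(63, 141) = 3, gcd(66, 141) = 3, gcd(69, 141) = 3, gcd(72, 141) = 3, gcd(75, 141) = 3, gcd(78, 141) = 3, gcd(81, 141) = 3, gcd(84, 141) = 3, gcd(87, 141) = 3, gcd(90, 141) = 3, gcd(93, 141) = 3, gcd(94, 141) = 47, gcd(96, 141) = 3, gcd(99, 141) = 3, gcd(102, 141) = 3, gcd(105, 141) = 3, gcd(108, 141) = 3, gcd(111, 141) = 3, gcd(114, 141) = 3, gcd(117, 141) = 3, gcd(120, 141) = 3, gcd(123, 141) = 3, gcd(126, 141) = 3, gcd(129, 141) = 3, gcd(132, 141) = 3, gcd(135, 141) = 3, gcd(138, 141) = 3.
All other a ∈ {1, ..., 140} have gcd(a, 141) = 1 and are units. So the nonzero zero-divisors are exactly the 48 values of a appearing in this scan.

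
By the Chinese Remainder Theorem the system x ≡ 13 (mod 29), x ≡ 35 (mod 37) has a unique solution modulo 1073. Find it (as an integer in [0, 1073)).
The moduli 29, 37 are pairwise coprime, so by the CRT there is a unique solution mod 29·37 = 1073.
Solve by successive substitution. Start with x ≡ 13 (mod 29).
  Combine with x ≡ 35 (mod 37): write x = 13 + 29·t and require 13 + 29·t ≡ 35 (mod 37), i.e. 29·t ≡ 35 − 13 ≡ 22 (mod 37). Since 29^(−1) ≡ 23 (mod 37), t ≡ 23·22 ≡ 25 (mod 37). So x ≡ 13 + 29·25 = 738 (mod 1073).
Unique solution in [0, 1073): x = 738.

Final answer: x ≡ 738 (mod 1073); the representative in [0, 1073) is 738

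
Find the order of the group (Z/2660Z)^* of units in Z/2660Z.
|(Z/2660Z)^*| = 864

(Z/2660Z)^* consists of the classes a with gcd(a, 2660) = 1, so its order is φ(2660). φ is multiplicative, with φ(p^e) = p^e − p^(e−1). Factorise 2660 = 2^2 · 5 · 7 · 19. Then
  φ(2660) = (2^2 − 2^1) · (5 − 1) · (7 − 1) · (19 − 1) = 2 · 4 · 6 · 18 = 864.
Thus |(Z/2660Z)^*| = 864.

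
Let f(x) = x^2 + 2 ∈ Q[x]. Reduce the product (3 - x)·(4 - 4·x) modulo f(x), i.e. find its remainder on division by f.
First multiply in Q[x] without reducing: a · b = 4·x^2 - 16·x + 12. Now divide by f(x) = x^2 + 2, eliminating the leading term at each step:
  leading term 4·x^2: subtract (4)·f(x) = 4·x^2 + 8, leaving 4 - 16·x
The degree is now < 2, so this is the remainder. Hence a · b ≡ 4 - 16·x in Q[x]/(f).

Final answer: a · b ≡ 4 - 16·x (mod f(x))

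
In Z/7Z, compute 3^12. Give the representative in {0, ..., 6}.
Use repeated squaring. Binary(12) = 1100. Walk through the bits of the exponent 12 left-to-right: at each bit after the leading one, square the running value, then multiply by 3 if the bit is 1 (always reducing mod 7):
  bit 1 = 1 (leading): start with 3.
  bit 2 = 1: square 3^2 = 9 ≡ 2; bit is 1, so multiply 2·3 = 6 (mod 7).
  bit 3 = 0: square 6^2 = 36 ≡ 1 (mod 7).
  bit 4 = 0: square 1^2 = 1 (mod 7).
Final value: 3^12 ≡ 1 (mod 7).

Final answer: 1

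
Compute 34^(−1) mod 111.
34^(−1) ≡ 49 (mod 111)

Apply the extended Euclidean algorithm to (111, 34), tracking rows (r, s, t) with s·111 + t·34 = r. Each division r_prev = q·r_cur + r_new produces the new row as (previous row) − q·(current row):
  row A: (111, 1, 0)   [1·111 + 0·34 = 111]
  row B: (34, 0, 1)   [0·111 + 1·34 = 34]
  111 = 3·34 + 9   → row C = row A − 3·row B = (9, 1, −3)   [check: 1·111 − 3·34 = 9]
  34 = 3·9 + 7   → row D = row B − 3·row C = (7, −3, 10)   [check: −3·111 + 10·34 = 7]
  9 = 1·7 + 2   → row E = row C − 1·row D = (2, 4, −13)   [check: 4·111 − 13·34 = 2]
  7 = 3·2 + 1   → row F = row D − 3·row E = (1, −15, 49)   [check: −15·111 + 49·34 = 1]
  2 = 2·1 + 0   → remainder 0, stop. gcd = 1 (last nonzero row F).
The gcd is 1, so 34 is invertible mod 111. The last nonzero row gives −15·111 + 49·34 = 1, so t = 49. So 34^(−1) ≡ 49 (mod 111). Verify: 34 · 49 = 1666 ≡ 1 (mod 111). ✓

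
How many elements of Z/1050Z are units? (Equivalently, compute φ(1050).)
An element a ∈ Z/1050Z is a unit iff gcd(a, 1050) = 1, so the number of units is φ(1050). φ is multiplicative, with φ(p^e) = p^e − p^(e−1). Factorise 1050 = 2 · 3 · 5^2 · 7. Then
  φ(1050) = (2 − 1) · (3 − 1) · (5^2 − 5^1) · (7 − 1) = 1 · 2 · 20 · 6 = 240.

Final answer: Z/1050Z has φ(1050) = 240 units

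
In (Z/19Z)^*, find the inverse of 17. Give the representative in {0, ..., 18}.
17^(−1) ≡ 9 (mod 19)

Apply the extended Euclidean algorithm to (19, 17), tracking rows (r, s, t) with s·19 + t·17 = r. Each division r_prev = q·r_cur + r_new produces the new row as (previous row) − q·(current row):
  row A: (19, 1, 0)   [1·19 + 0·17 = 19]
  row B: (17, 0, 1)   [0·19 + 1·17 = 17]
  19 = 1·17 + 2   → row C = row A − 1·row B = (2, 1, −1)   [check: 1·19 − 1·17 = 2]
  17 = 8·2 + 1   → row D = row B − 8·row C = (1, −8, 9)   [check: −8·19 + 9·17 = 1]
  2 = 2·1 + 0   → remainder 0, stop. gcd = 1 (last nonzero row D).
The gcd is 1, so 17 is invertible mod 19. The last nonzero row gives −8·19 + 9·17 = 1, so t = 9. So 17^(−1) ≡ 9 (mod 19). Verify: 17 · 9 = 153 ≡ 1 (mod 19). ✓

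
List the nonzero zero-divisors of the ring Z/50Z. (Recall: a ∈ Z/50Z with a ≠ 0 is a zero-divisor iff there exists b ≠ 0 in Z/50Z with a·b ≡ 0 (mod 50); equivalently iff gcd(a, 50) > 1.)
nonzero zero-divisors of Z/50Z = {2, 4, 5, 6, 8, 10, 12, 14, 15, 16, 18, 20, 22, 24, 25, 26, 28, 30, 32, 34, 35, 36, 38, 40, 42, 44, 45, 46, 48}

An element a ∈ Z/50Z (with a ≠ 0) is a zero-divisor iff gcd(a, 50) > 1 (because a is a unit precisely when gcd(a, n) = 1, and in Z/nZ every nonzero, non-unit element is a zero-divisor). Scan a = 1, ..., 49 and keep those with gcd(a, 50) > 1:
  gcd(2, 50) = 2, gcd(4, 50) = 2, gcd(5, 50) = 5, gcd(6, 50) = 2, gcd(8, 50) = 2, gcd(10, 50) = 10, gcd(12, 50) = 2, gcd(14, 50) = 2, gcd(15, 50) = 5, gcd(16, 50) = 2, gcd(18, 50) = 2, gcd(20, 50) = 10, gcd(22, 50) = 2, gcd(24, 50) = 2, gcd(25, 50) = 25, gcd(26, 50) = 2, gcd(28, 50) = 2, gcd(30, 50) = 10, gcd(32, 50) = 2, gcd(34, 50) = 2, gcd(35, 50) = 5, gcd(36, 50) = 2, gcd(38, 50) = 2, gcd(40, 50) = 10, gcd(42, 50) = 2, gcd(44, 50) = 2, gcd(45, 50) = 5, gcd(46, 50) = 2, gcd(48, 50) = 2.
All other a ∈ {1, ..., 49} have gcd(a, 50) = 1 and are units. So the nonzero zero-divisors are exactly the 29 values of a appearing in this scan.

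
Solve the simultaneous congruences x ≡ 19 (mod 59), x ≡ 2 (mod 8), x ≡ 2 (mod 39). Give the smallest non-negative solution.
The moduli 59, 8, 39 are pairwise coprime, so by the CRT there is a unique solution mod 59·8·39 = 18408.
Solve by successive substitution. Start with x ≡ 19 (mod 59).
  Combine with x ≡ 2 (mod 8): write x = 19 + 59·t and require 19 + 59·t ≡ 2 (mod 8), i.e. 59·t ≡ 2 − 19 ≡ 7 (mod 8). Since 59^(−1) ≡ 3 (mod 8) (59 ≡ 3 (mod 8)), t ≡ 3·7 ≡ 5 (mod 8). So x ≡ 19 + 59·5 = 314 (mod 472).
  Combine with x ≡ 2 (mod 39): write x = 314 + 472·t and require 314 + 472·t ≡ 2 (mod 39), i.e. 472·t ≡ 2 − 314 ≡ 0 (mod 39). Since 472^(−1) ≡ 10 (mod 39) (472 ≡ 4 (mod 39)), t ≡ 10·0 ≡ 0 (mod 39). So x ≡ 314 + 472·0 = 314 (mod 18408).
Unique solution in [0, 18408): x = 314.

Final answer: x ≡ 314 (mod 18408); the representative in [0, 18408) is 314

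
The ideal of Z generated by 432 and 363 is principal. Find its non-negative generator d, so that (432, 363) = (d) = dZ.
In the PID Z, (a, b) is generated by gcd(a, b). Compute gcd(432, 363) with the extended Euclidean algorithm, tracking rows (r, s, t) with s·432 + t·363 = r:
  row A: (432, 1, 0)   [1·432 + 0·363 = 432]
  row B: (363, 0, 1)   [0·432 + 1·363 = 363]
  432 = 1·363 + 69   → row C = row A − 1·row B = (69, 1, −1)   [check: 1·432 − 1·363 = 69]
  363 = 5·69 + 18   → row D = row B − 5·row C = (18, −5, 6)   [check: −5·432 + 6·363 = 18]
  69 = 3·18 + 15   → row E = row C − 3·row D = (15, 16, −19)   [check: 16·432 − 19·363 = 15]
  18 = 1·15 + 3   → row F = row D − 1·row E = (3, −21, 25)   [check: −21·432 + 25·363 = 3]
  15 = 5·3 + 0   → remainder 0, stop. gcd = 3 (last nonzero row F).
So gcd(432, 363) = 3, with Bézout identity −21·432 + 25·363 = 3. Containment (⊇): the Bézout identity exhibits 3 as an element of (432, 363), giving (3) ⊆ (432, 363). Containment (⊆): since 3 | 432 and 3 | 363 (432 = 3·144, 363 = 3·121), every Z-linear combination of 432 and 363 is divisible by 3, so (432, 363) ⊆ (3). Therefore (432, 363) = (3), d = 3.

Final answer: (432, 363) = (3); d = 3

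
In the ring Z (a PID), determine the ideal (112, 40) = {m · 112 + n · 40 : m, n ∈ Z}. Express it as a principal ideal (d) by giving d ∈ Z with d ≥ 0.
In the PID Z, (a, b) is generated by gcd(a, b). Compute gcd(112, 40) with the extended Euclidean algorithm, tracking rows (r, s, t) with s·112 + t·40 = r:
  row A: (112, 1, 0)   [1·112 + 0·40 = 112]
  row B: (40, 0, 1)   [0·112 + 1·40 = 40]
  112 = 2·40 + 32   → row C = row A − 2·row B = (32, 1, −2)   [check: 1·112 − 2·40 = 32]
  40 = 1·32 + 8   → row D = row B − 1·row C = (8, −1, 3)   [check: −1·112 + 3·40 = 8]
  32 = 4·8 + 0   → remainder 0, stop. gcd = 8 (last nonzero row D).
So gcd(112, 40) = 8, with Bézout identity −1·112 + 3·40 = 8. Containment (⊇): the Bézout identity exhibits 8 as an element of (112, 40), giving (8) ⊆ (112, 40). Containment (⊆): since 8 | 112 and 8 | 40 (112 = 8·14, 40 = 8·5), every Z-linear combination of 112 and 40 is divisible by 8, so (112, 40) ⊆ (8). Therefore (112, 40) = (8), d = 8.

Final answer: (112, 40) = (8); d = 8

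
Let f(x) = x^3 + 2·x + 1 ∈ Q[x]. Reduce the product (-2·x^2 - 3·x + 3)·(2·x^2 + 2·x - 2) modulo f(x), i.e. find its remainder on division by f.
a · b ≡ 12·x^2 + 36·x + 4 (mod f(x))

First multiply in Q[x] without reducing: a · b = -4·x^4 - 10·x^3 + 4·x^2 + 12·x - 6. Now divide by f(x) = x^3 + 2·x + 1, eliminating the leading term at each step:
  leading term -4·x^4: subtract (-4·x)·f(x) = -4·x^4 - 8·x^2 - 4·x, leaving -10·x^3 + 12·x^2 + 16·x - 6
  leading term -10·x^3: subtract (-10)·f(x) = -10·x^3 - 20·x - 10, leaving 12·x^2 + 36·x + 4
The degree is now < 3, so this is the remainder. Hence a · b ≡ 12·x^2 + 36·x + 4 in Q[x]/(f).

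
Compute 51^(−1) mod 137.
51^(−1) ≡ 43 (mod 137)

Apply the extended Euclidean algorithm to (137, 51), tracking rows (r, s, t) with s·137 + t·51 = r. Each division r_prev = q·r_cur + r_new produces the new row as (previous row) − q·(current row):
  row A: (137, 1, 0)   [1·137 + 0·51 = 137]
  row B: (51, 0, 1)   [0·137 + 1·51 = 51]
  137 = 2·51 + 35   → row C = row A − 2·row B = (35, 1, −2)   [check: 1·137 − 2·51 = 35]
  51 = 1·35 + 16   → row D = row B − 1·row C = (16, −1, 3)   [check: −1·137 + 3·51 = 16]
  35 = 2·16 + 3   → row E = row C − 2·row D = (3, 3, −8)   [check: 3·137 − 8·51 = 3]
  16 = 5·3 + 1   → row F = row D − 5·row E = (1, −16, 43)   [check: −16·137 + 43·51 = 1]
  3 = 3·1 + 0   → remainder 0, stop. gcd = 1 (last nonzero row F).
The gcd is 1, so 51 is invertible mod 137. The last nonzero row gives −16·137 + 43·51 = 1, so t = 43. So 51^(−1) ≡ 43 (mod 137). Verify: 51 · 43 = 2193 ≡ 1 (mod 137). ✓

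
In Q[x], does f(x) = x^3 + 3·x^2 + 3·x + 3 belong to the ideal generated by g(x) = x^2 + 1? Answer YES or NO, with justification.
In Q[x] the ideal (g) consists of all multiples of g, so f ∈ (g) iff g | f, i.e. iff the remainder of f on division by g is 0. Divide f by g (g is monic, so eliminate the leading term of the running remainder at each step):
  leading term x^3: subtract (x)·g(x) = x^3 + x, leaving 3·x^2 + 2·x + 3
  leading term 3·x^2: subtract (3)·g(x) = 3·x^2 + 3, leaving 2·x
The remainder r(x) = 2·x ≠ 0 (and deg r < deg g), so g ∤ f, i.e. f ∉ (g).

Final answer: NO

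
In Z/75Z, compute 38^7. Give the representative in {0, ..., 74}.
17

Use repeated squaring. Binary(7) = 111. Walk through the bits of the exponent 7 left-to-right: at each bit after the leading one, square the running value, then multiply by 38 if the bit is 1 (always reducing mod 75):
  bit 1 = 1 (leading): start with 38.
  bit 2 = 1: square 38^2 = 1444 ≡ 19; bit is 1, so multiply 19·38 = 722 ≡ 47 (mod 75).
  bit 3 = 1: square 47^2 = 2209 ≡ 34; bit is 1, so multiply 34·38 = 1292 ≡ 17 (mod 75).
Final value: 38^7 ≡ 17 (mod 75).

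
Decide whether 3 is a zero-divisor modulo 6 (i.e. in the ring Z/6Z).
YES

gcd(3, 6) = 3 > 1, so 3 is not a unit in Z/6Z. In Z/nZ every nonzero non-unit is a zero-divisor: explicitly, take b = 6/gcd = 2 ≠ 0 (mod 6); then 3·2 = 6 = 1·6, i.e. 3·2 ≡ 0 (mod 6). So 3 is a zero-divisor.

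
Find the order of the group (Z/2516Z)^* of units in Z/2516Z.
(Z/2516Z)^* consists of the classes a with gcd(a, 2516) = 1, so its order is φ(2516). φ is multiplicative, with φ(p^e) = p^e − p^(e−1). Factorise 2516 = 2^2 · 17 · 37. Then
  φ(2516) = (2^2 − 2^1) · (17 − 1) · (37 − 1) = 2 · 16 · 36 = 1152.
Thus |(Z/2516Z)^*| = 1152.

Final answer: |(Z/2516Z)^*| = 1152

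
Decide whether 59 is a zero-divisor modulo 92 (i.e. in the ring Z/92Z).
gcd(59, 92) = 1, so 59 is a unit in Z/92Z (it has a multiplicative inverse). A unit cannot be a zero-divisor: if 59·b ≡ 0 then multiplying both sides by 59^(−1) gives b ≡ 0. So 59 is not a zero-divisor.

Final answer: NO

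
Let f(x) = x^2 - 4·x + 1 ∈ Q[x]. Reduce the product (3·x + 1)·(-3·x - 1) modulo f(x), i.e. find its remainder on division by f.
First multiply in Q[x] without reducing: a · b = -9·x^2 - 6·x - 1. Now divide by f(x) = x^2 - 4·x + 1, eliminating the leading term at each step:
  leading term -9·x^2: subtract (-9)·f(x) = -9·x^2 + 36·x - 9, leaving 8 - 42·x
The degree is now < 2, so this is the remainder. Hence a · b ≡ 8 - 42·x in Q[x]/(f).

Final answer: a · b ≡ 8 - 42·x (mod f(x))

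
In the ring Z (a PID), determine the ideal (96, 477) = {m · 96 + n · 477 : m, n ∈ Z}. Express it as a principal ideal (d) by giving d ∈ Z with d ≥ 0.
In the PID Z, (a, b) is generated by gcd(a, b). Compute gcd(477, 96) with the extended Euclidean algorithm, tracking rows (r, s, t) with s·477 + t·96 = r:
  row A: (477, 1, 0)   [1·477 + 0·96 = 477]
  row B: (96, 0, 1)   [0·477 + 1·96 = 96]
  477 = 4·96 + 93   → row C = row A − 4·row B = (93, 1, −4)   [check: 1·477 − 4·96 = 93]
  96 = 1·93 + 3   → row D = row B − 1·row C = (3, −1, 5)   [check: −1·477 + 5·96 = 3]
  93 = 31·3 + 0   → remainder 0, stop. gcd = 3 (last nonzero row D).
So gcd(96, 477) = 3, with Bézout identity −1·477 + 5·96 = 3. Containment (⊇): the Bézout identity exhibits 3 as an element of (96, 477), giving (3) ⊆ (96, 477). Containment (⊆): since 3 | 96 and 3 | 477 (96 = 3·32, 477 = 3·159), every Z-linear combination of 96 and 477 is divisible by 3, so (96, 477) ⊆ (3). Therefore (96, 477) = (3), d = 3.

Final answer: (96, 477) = (3); d = 3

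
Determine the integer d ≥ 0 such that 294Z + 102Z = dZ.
(294, 102) = (6); d = 6

In the PID Z, (a, b) is generated by gcd(a, b). Compute gcd(294, 102) with the extended Euclidean algorithm, tracking rows (r, s, t) with s·294 + t·102 = r:
  row A: (294, 1, 0)   [1·294 + 0·102 = 294]
  row B: (102, 0, 1)   [0·294 + 1·102 = 102]
  294 = 2·102 + 90   → row C = row A − 2·row B = (90, 1, −2)   [check: 1·294 − 2·102 = 90]
  102 = 1·90 + 12   → row D = row B − 1·row C = (12, −1, 3)   [check: −1·294 + 3·102 = 12]
  90 = 7·12 + 6   → row E = row C − 7·row D = (6, 8, −23)   [check: 8·294 − 23·102 = 6]
  12 = 2·6 + 0   → remainder 0, stop. gcd = 6 (last nonzero row E).
So gcd(294, 102) = 6, with Bézout identity 8·294 − 23·102 = 6. Containment (⊇): the Bézout identity exhibits 6 as an element of (294, 102), giving (6) ⊆ (294, 102). Containment (⊆): since 6 | 294 and 6 | 102 (294 = 6·49, 102 = 6·17), every Z-linear combination of 294 and 102 is divisible by 6, so (294, 102) ⊆ (6). Therefore (294, 102) = (6), d = 6.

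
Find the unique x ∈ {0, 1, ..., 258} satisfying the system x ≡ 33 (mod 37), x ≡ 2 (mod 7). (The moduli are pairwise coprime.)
x ≡ 107 (mod 259); the representative in [0, 259) is 107

The moduli 37, 7 are pairwise coprime, so by the CRT there is a unique solution mod 37·7 = 259.
Solve by successive substitution. Start with x ≡ 33 (mod 37).
  Combine with x ≡ 2 (mod 7): write x = 33 + 37·t and require 33 + 37·t ≡ 2 (mod 7), i.e. 37·t ≡ 2 − 33 ≡ 4 (mod 7). Since 37^(−1) ≡ 4 (mod 7) (37 ≡ 2 (mod 7)), t ≡ 4·4 ≡ 2 (mod 7). So x ≡ 33 + 37·2 = 107 (mod 259).
Unique solution in [0, 259): x = 107.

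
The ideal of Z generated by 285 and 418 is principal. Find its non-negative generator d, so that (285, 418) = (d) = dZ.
(285, 418) = (19); d = 19

In the PID Z, (a, b) is generated by gcd(a, b). Compute gcd(418, 285) with the extended Euclidean algorithm, tracking rows (r, s, t) with s·418 + t·285 = r:
  row A: (418, 1, 0)   [1·418 + 0·285 = 418]
  row B: (285, 0, 1)   [0·418 + 1·285 = 285]
  418 = 1·285 + 133   → row C = row A − 1·row B = (133, 1, −1)   [check: 1·418 − 1·285 = 133]
  285 = 2·133 + 19   → row D = row B − 2·row C = (19, −2, 3)   [check: −2·418 + 3·285 = 19]
  133 = 7·19 + 0   → remainder 0, stop. gcd = 19 (last nonzero row D).
So gcd(285, 418) = 19, with Bézout identity −2·418 + 3·285 = 19. Containment (⊇): the Bézout identity exhibits 19 as an element of (285, 418), giving (19) ⊆ (285, 418). Containment (⊆): since 19 | 285 and 19 | 418 (285 = 19·15, 418 = 19·22), every Z-linear combination of 285 and 418 is divisible by 19, so (285, 418) ⊆ (19). Therefore (285, 418) = (19), d = 19.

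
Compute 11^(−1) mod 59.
Apply the extended Euclidean algorithm to (59, 11), tracking rows (r, s, t) with s·59 + t·11 = r. Each division r_prev = q·r_cur + r_new produces the new row as (previous row) − q·(current row):
  row A: (59, 1, 0)   [1·59 + 0·11 = 59]
  row B: (11, 0, 1)   [0·59 + 1·11 = 11]
  59 = 5·11 + 4   → row C = row A − 5·row B = (4, 1, −5)   [check: 1·59 − 5·11 = 4]
  11 = 2·4 + 3   → row D = row B − 2·row C = (3, −2, 11)   [check: −2·59 + 11·11 = 3]
  4 = 1·3 + 1   → row E = row C − 1·row D = (1, 3, −16)   [check: 3·59 − 16·11 = 1]
  3 = 3·1 + 0   → remainder 0, stop. gcd = 1 (last nonzero row E).
The gcd is 1, so 11 is invertible mod 59. The last nonzero row gives 3·59 − 16·11 = 1, so t = −16. So 11^(−1) ≡ −16 ≡ 43 (mod 59). Verify: 11 · 43 = 473 ≡ 1 (mod 59). ✓

Final answer: 11^(−1) ≡ 43 (mod 59)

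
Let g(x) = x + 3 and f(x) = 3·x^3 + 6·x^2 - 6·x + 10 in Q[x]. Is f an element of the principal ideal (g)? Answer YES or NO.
NO

In Q[x] the ideal (g) consists of all multiples of g, so f ∈ (g) iff g | f, i.e. iff the remainder of f on division by g is 0. Divide f by g (g is monic, so eliminate the leading term of the running remainder at each step):
  leading term 3·x^3: subtract (3·x^2)·g(x) = 3·x^3 + 9·x^2, leaving -3·x^2 - 6·x + 10
  leading term -3·x^2: subtract (-3·x)·g(x) = -3·x^2 - 9·x, leaving 3·x + 10
  leading term 3·x: subtract (3)·g(x) = 3·x + 9, leaving 1
The remainder r(x) = 1 ≠ 0 (and deg r < deg g), so g ∤ f, i.e. f ∉ (g).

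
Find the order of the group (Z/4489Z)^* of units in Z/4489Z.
(Z/4489Z)^* consists of the classes a with gcd(a, 4489) = 1, so its order is φ(4489). φ is multiplicative, with φ(p^e) = p^e − p^(e−1). Factorise 4489 = 67^2. Then
  φ(4489) = (67^2 − 67^1) = 4422 = 4422.
Thus |(Z/4489Z)^*| = 4422.

Final answer: |(Z/4489Z)^*| = 4422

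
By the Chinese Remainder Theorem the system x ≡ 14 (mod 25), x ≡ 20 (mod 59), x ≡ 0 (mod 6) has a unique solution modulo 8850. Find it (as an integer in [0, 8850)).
x ≡ 6864 (mod 8850); the representative in [0, 8850) is 6864

The moduli 25, 59, 6 are pairwise coprime, so by the CRT there is a unique solution mod 25·59·6 = 8850.
Solve by successive substitution. Start with x ≡ 14 (mod 25).
  Combine with x ≡ 20 (mod 59): write x = 14 + 25·t and require 14 + 25·t ≡ 20 (mod 59), i.e. 25·t ≡ 20 − 14 ≡ 6 (mod 59). Since 25^(−1) ≡ 26 (mod 59), t ≡ 26·6 ≡ 38 (mod 59). So x ≡ 14 + 25·38 = 964 (mod 1475).
  Combine with x ≡ 0 (mod 6): write x = 964 + 1475·t and require 964 + 1475·t ≡ 0 (mod 6), i.e. 1475·t ≡ 0 − 964 ≡ 2 (mod 6). Since 1475^(−1) ≡ 5 (mod 6) (1475 ≡ 5 (mod 6)), t ≡ 5·2 ≡ 4 (mod 6). So x ≡ 964 + 1475·4 = 6864 (mod 8850).
Unique solution in [0, 8850): x = 6864.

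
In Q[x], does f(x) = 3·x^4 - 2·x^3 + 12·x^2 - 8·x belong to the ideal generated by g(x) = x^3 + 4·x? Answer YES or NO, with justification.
In Q[x] the ideal (g) consists of all multiples of g, so f ∈ (g) iff g | f, i.e. iff the remainder of f on division by g is 0. Divide f by g (g is monic, so eliminate the leading term of the running remainder at each step):
  leading term 3·x^4: subtract (3·x)·g(x) = 3·x^4 + 12·x^2, leaving -2·x^3 - 8·x
  leading term -2·x^3: subtract (-2)·g(x) = -2·x^3 - 8·x, leaving 0
The remainder is 0, so f(x) = g(x) · h(x) with h(x) = 3·x - 2. Hence g | f, i.e. f ∈ (g).

Final answer: YES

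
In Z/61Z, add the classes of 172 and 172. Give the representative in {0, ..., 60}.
Reduce the summands first: 172 ≡ 50, 172 ≡ 50 (mod 61), so 172 + 172 ≡ 50 + 50 (mod 61). 50 + 50 = 100; 100 = 1·61 + 39, so (172 + 172) mod 61 = 39.

Final answer: 39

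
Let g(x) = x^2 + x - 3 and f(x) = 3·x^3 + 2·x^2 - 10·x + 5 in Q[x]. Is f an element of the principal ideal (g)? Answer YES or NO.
In Q[x] the ideal (g) consists of all multiples of g, so f ∈ (g) iff g | f, i.e. iff the remainder of f on division by g is 0. Divide f by g (g is monic, so eliminate the leading term of the running remainder at each step):
  leading term 3·x^3: subtract (3·x)·g(x) = 3·x^3 + 3·x^2 - 9·x, leaving -x^2 - x + 5
  leading term -x^2: subtract (-1)·g(x) = -x^2 - x + 3, leaving 2
The remainder r(x) = 2 ≠ 0 (and deg r < deg g), so g ∤ f, i.e. f ∉ (g).

Final answer: NO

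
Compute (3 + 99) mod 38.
26

Reduce the summands first: 99 ≡ 23 (mod 38), so 3 + 99 ≡ 3 + 23 (mod 38). 3 + 23 = 26; 26 = 0·38 + 26, so (3 + 99) mod 38 = 26.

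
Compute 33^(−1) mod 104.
33^(−1) ≡ 41 (mod 104)

Apply the extended Euclidean algorithm to (104, 33), tracking rows (r, s, t) with s·104 + t·33 = r. Each division r_prev = q·r_cur + r_new produces the new row as (previous row) − q·(current row):
  row A: (104, 1, 0)   [1·104 + 0·33 = 104]
  row B: (33, 0, 1)   [0·104 + 1·33 = 33]
  104 = 3·33 + 5   → row C = row A − 3·row B = (5, 1, −3)   [check: 1·104 − 3·33 = 5]
  33 = 6·5 + 3   → row D = row B − 6·row C = (3, −6, 19)   [check: −6·104 + 19·33 = 3]
  5 = 1·3 + 2   → row E = row C − 1·row D = (2, 7, −22)   [check: 7·104 − 22·33 = 2]
  3 = 1·2 + 1   → row F = row D − 1·row E = (1, −13, 41)   [check: −13·104 + 41·33 = 1]
  2 = 2·1 + 0   → remainder 0, stop. gcd = 1 (last nonzero row F).
The gcd is 1, so 33 is invertible mod 104. The last nonzero row gives −13·104 + 41·33 = 1, so t = 41. So 33^(−1) ≡ 41 (mod 104). Verify: 33 · 41 = 1353 ≡ 1 (mod 104). ✓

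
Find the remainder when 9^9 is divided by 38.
Use repeated squaring. Binary(9) = 1001. Walk through the bits of the exponent 9 left-to-right: at each bit after the leading one, square the running value, then multiply by 9 if the bit is 1 (always reducing mod 38):
  bit 1 = 1 (leading): start with 9.
  bit 2 = 0: square 9^2 = 81 ≡ 5 (mod 38).
  bit 3 = 0: square 5^2 = 25 (mod 38).
  bit 4 = 1: square 25^2 = 625 ≡ 17; bit is 1, so multiply 17·9 = 153 ≡ 1 (mod 38).
Final value: 9^9 ≡ 1 (mod 38).

Final answer: 1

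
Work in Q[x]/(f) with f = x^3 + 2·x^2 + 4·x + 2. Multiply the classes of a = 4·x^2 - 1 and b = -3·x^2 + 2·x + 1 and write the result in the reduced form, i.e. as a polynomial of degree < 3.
First multiply in Q[x] without reducing: a · b = -12·x^4 + 8·x^3 + 7·x^2 - 2·x - 1. Now divide by f(x) = x^3 + 2·x^2 + 4·x + 2, eliminating the leading term at each step:
  leading term -12·x^4: subtract (-12·x)·f(x) = -12·x^4 - 24·x^3 - 48·x^2 - 24·x, leaving 32·x^3 + 55·x^2 + 22·x - 1
  leading term 32·x^3: subtract (32)·f(x) = 32·x^3 + 64·x^2 + 128·x + 64, leaving -9·x^2 - 106·x - 65
The degree is now < 3, so this is the remainder. Hence a · b ≡ -9·x^2 - 106·x - 65 in Q[x]/(f).

Final answer: a · b ≡ -9·x^2 - 106·x - 65 (mod f(x))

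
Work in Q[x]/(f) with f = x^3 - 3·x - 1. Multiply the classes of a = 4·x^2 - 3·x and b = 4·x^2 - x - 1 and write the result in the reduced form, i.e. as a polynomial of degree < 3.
First multiply in Q[x] without reducing: a · b = 16·x^4 - 16·x^3 - x^2 + 3·x. Now divide by f(x) = x^3 - 3·x - 1, eliminating the leading term at each step:
  leading term 16·x^4: subtract (16·x)·f(x) = 16·x^4 - 48·x^2 - 16·x, leaving -16·x^3 + 47·x^2 + 19·x
  leading term -16·x^3: subtract (-16)·f(x) = -16·x^3 + 48·x + 16, leaving 47·x^2 - 29·x - 16
The degree is now < 3, so this is the remainder. Hence a · b ≡ 47·x^2 - 29·x - 16 in Q[x]/(f).

Final answer: a · b ≡ 47·x^2 - 29·x - 16 (mod f(x))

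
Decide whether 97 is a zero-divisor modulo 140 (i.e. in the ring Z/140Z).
NO

gcd(97, 140) = 1, so 97 is a unit in Z/140Z (it has a multiplicative inverse). A unit cannot be a zero-divisor: if 97·b ≡ 0 then multiplying both sides by 97^(−1) gives b ≡ 0. So 97 is not a zero-divisor.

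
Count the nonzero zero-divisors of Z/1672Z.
In Z/1672Z each nonzero element is either a unit (gcd with 1672 is 1) or a zero-divisor (gcd > 1). The number of units is φ(1672): factorise 1672 = 2^3 · 11 · 19, so φ(1672) = (2^3 − 2^2) · (11 − 1) · (19 − 1) = 4 · 10 · 18 = 720. The nonzero elements number 1672 − 1 = 1671. Hence the nonzero zero-divisors number 1671 − 720 = 951.

Final answer: Z/1672Z has 951 nonzero zero-divisors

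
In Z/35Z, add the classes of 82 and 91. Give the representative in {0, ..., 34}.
Reduce the summands first: 82 ≡ 12, 91 ≡ 21 (mod 35), so 82 + 91 ≡ 12 + 21 (mod 35). 12 + 21 = 33; 33 = 0·35 + 33, so (82 + 91) mod 35 = 33.

Final answer: 33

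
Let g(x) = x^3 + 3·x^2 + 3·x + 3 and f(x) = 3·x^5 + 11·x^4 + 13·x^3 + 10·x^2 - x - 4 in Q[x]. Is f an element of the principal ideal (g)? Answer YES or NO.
NO

In Q[x] the ideal (g) consists of all multiples of g, so f ∈ (g) iff g | f, i.e. iff the remainder of f on division by g is 0. Divide f by g (g is monic, so eliminate the leading term of the running remainder at each step):
  leading term 3·x^5: subtract (3·x^2)·g(x) = 3·x^5 + 9·x^4 + 9·x^3 + 9·x^2, leaving 2·x^4 + 4·x^3 + x^2 - x - 4
  leading term 2·x^4: subtract (2·x)·g(x) = 2·x^4 + 6·x^3 + 6·x^2 + 6·x, leaving -2·x^3 - 5·x^2 - 7·x - 4
  leading term -2·x^3: subtract (-2)·g(x) = -2·x^3 - 6·x^2 - 6·x - 6, leaving x^2 - x + 2
The remainder r(x) = x^2 - x + 2 ≠ 0 (and deg r < deg g), so g ∤ f, i.e. f ∉ (g).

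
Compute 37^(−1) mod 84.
37^(−1) ≡ 25 (mod 84)

Apply the extended Euclidean algorithm to (84, 37), tracking rows (r, s, t) with s·84 + t·37 = r. Each division r_prev = q·r_cur + r_new produces the new row as (previous row) − q·(current row):
  row A: (84, 1, 0)   [1·84 + 0·37 = 84]
  row B: (37, 0, 1)   [0·84 + 1·37 = 37]
  84 = 2·37 + 10   → row C = row A − 2·row B = (10, 1, −2)   [check: 1·84 − 2·37 = 10]
  37 = 3·10 + 7   → row D = row B − 3·row C = (7, −3, 7)   [check: −3·84 + 7·37 = 7]
  10 = 1·7 + 3   → row E = row C − 1·row D = (3, 4, −9)   [check: 4·84 − 9·37 = 3]
  7 = 2·3 + 1   → row F = row D − 2·row E = (1, −11, 25)   [check: −11·84 + 25·37 = 1]
  3 = 3·1 + 0   → remainder 0, stop. gcd = 1 (last nonzero row F).
The gcd is 1, so 37 is invertible mod 84. The last nonzero row gives −11·84 + 25·37 = 1, so t = 25. So 37^(−1) ≡ 25 (mod 84). Verify: 37 · 25 = 925 ≡ 1 (mod 84). ✓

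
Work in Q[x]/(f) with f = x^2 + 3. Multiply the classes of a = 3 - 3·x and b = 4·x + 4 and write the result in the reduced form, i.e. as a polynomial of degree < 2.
First multiply in Q[x] without reducing: a · b = 12 - 12·x^2. Now divide by f(x) = x^2 + 3, eliminating the leading term at each step:
  leading term -12·x^2: subtract (-12)·f(x) = -12·x^2 - 36, leaving 48
The degree is now < 2, so this is the remainder. Hence a · b ≡ 48 in Q[x]/(f).

Final answer: a · b ≡ 48 (mod f(x))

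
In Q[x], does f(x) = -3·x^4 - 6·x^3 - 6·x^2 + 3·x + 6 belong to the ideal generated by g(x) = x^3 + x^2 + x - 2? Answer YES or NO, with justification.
YES

In Q[x] the ideal (g) consists of all multiples of g, so f ∈ (g) iff g | f, i.e. iff the remainder of f on division by g is 0. Divide f by g (g is monic, so eliminate the leading term of the running remainder at each step):
  leading term -3·x^4: subtract (-3·x)·g(x) = -3·x^4 - 3·x^3 - 3·x^2 + 6·x, leaving -3·x^3 - 3·x^2 - 3·x + 6
  leading term -3·x^3: subtract (-3)·g(x) = -3·x^3 - 3·x^2 - 3·x + 6, leaving 0
The remainder is 0, so f(x) = g(x) · h(x) with h(x) = -3·x - 3. Hence g | f, i.e. f ∈ (g).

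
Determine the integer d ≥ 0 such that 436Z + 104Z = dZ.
In the PID Z, (a, b) is generated by gcd(a, b). Compute gcd(436, 104) with the extended Euclidean algorithm, tracking rows (r, s, t) with s·436 + t·104 = r:
  row A: (436, 1, 0)   [1·436 + 0·104 = 436]
  row B: (104, 0, 1)   [0·436 + 1·104 = 104]
  436 = 4·104 + 20   → row C = row A − 4·row B = (20, 1, −4)   [check: 1·436 − 4·104 = 20]
  104 = 5·20 + 4   → row D = row B − 5·row C = (4, −5, 21)   [check: −5·436 + 21·104 = 4]
  20 = 5·4 + 0   → remainder 0, stop. gcd = 4 (last nonzero row D).
So gcd(436, 104) = 4, with Bézout identity −5·436 + 21·104 = 4. Containment (⊇): the Bézout identity exhibits 4 as an element of (436, 104), giving (4) ⊆ (436, 104). Containment (⊆): since 4 | 436 and 4 | 104 (436 = 4·109, 104 = 4·26), every Z-linear combination of 436 and 104 is divisible by 4, so (436, 104) ⊆ (4). Therefore (436, 104) = (4), d = 4.

Final answer: (436, 104) = (4); d = 4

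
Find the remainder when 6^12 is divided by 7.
1

Use repeated squaring. Binary(12) = 1100. Walk through the bits of the exponent 12 left-to-right: at each bit after the leading one, square the running value, then multiply by 6 if the bit is 1 (always reducing mod 7):
  bit 1 = 1 (leading): start with 6.
  bit 2 = 1: square 6^2 = 36 ≡ 1; bit is 1, so multiply 1·6 = 6 (mod 7).
  bit 3 = 0: square 6^2 = 36 ≡ 1 (mod 7).
  bit 4 = 0: square 1^2 = 1 (mod 7).
Final value: 6^12 ≡ 1 (mod 7).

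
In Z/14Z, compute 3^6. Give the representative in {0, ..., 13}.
1

Use repeated squaring. Binary(6) = 110. Walk through the bits of the exponent 6 left-to-right: at each bit after the leading one, square the running value, then multiply by 3 if the bit is 1 (always reducing mod 14):
  bit 1 = 1 (leading): start with 3.
  bit 2 = 1: square 3^2 = 9; bit is 1, so multiply 9·3 = 27 ≡ 13 (mod 14).
  bit 3 = 0: square 13^2 = 169 ≡ 1 (mod 14).
Final value: 3^6 ≡ 1 (mod 14).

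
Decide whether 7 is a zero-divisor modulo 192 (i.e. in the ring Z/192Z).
gcd(7, 192) = 1, so 7 is a unit in Z/192Z (it has a multiplicative inverse). A unit cannot be a zero-divisor: if 7·b ≡ 0 then multiplying both sides by 7^(−1) gives b ≡ 0. So 7 is not a zero-divisor.

Final answer: NO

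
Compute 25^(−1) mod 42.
25^(−1) ≡ 37 (mod 42)

Apply the extended Euclidean algorithm to (42, 25), tracking rows (r, s, t) with s·42 + t·25 = r. Each division r_prev = q·r_cur + r_new produces the new row as (previous row) − q·(current row):
  row A: (42, 1, 0)   [1·42 + 0·25 = 42]
  row B: (25, 0, 1)   [0·42 + 1·25 = 25]
  42 = 1·25 + 17   → row C = row A − 1·row B = (17, 1, −1)   [check: 1·42 − 1·25 = 17]
  25 = 1·17 + 8   → row D = row B − 1·row C = (8, −1, 2)   [check: −1·42 + 2·25 = 8]
  17 = 2·8 + 1   → row E = row C − 2·row D = (1, 3, −5)   [check: 3·42 − 5·25 = 1]
  8 = 8·1 + 0   → remainder 0, stop. gcd = 1 (last nonzero row E).
The gcd is 1, so 25 is invertible mod 42. The last nonzero row gives 3·42 − 5·25 = 1, so t = −5. So 25^(−1) ≡ −5 ≡ 37 (mod 42). Verify: 25 · 37 = 925 ≡ 1 (mod 42). ✓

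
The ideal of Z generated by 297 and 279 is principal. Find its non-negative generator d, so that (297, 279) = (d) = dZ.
(297, 279) = (9); d = 9

In the PID Z, (a, b) is generated by gcd(a, b). Compute gcd(297, 279) with the extended Euclidean algorithm, tracking rows (r, s, t) with s·297 + t·279 = r:
  row A: (297, 1, 0)   [1·297 + 0·279 = 297]
  row B: (279, 0, 1)   [0·297 + 1·279 = 279]
  297 = 1·279 + 18   → row C = row A − 1·row B = (18, 1, −1)   [check: 1·297 − 1·279 = 18]
  279 = 15·18 + 9   → row D = row B − 15·row C = (9, −15, 16)   [check: −15·297 + 16·279 = 9]
  18 = 2·9 + 0   → remainder 0, stop. gcd = 9 (last nonzero row D).
So gcd(297, 279) = 9, with Bézout identity −15·297 + 16·279 = 9. Containment (⊇): the Bézout identity exhibits 9 as an element of (297, 279), giving (9) ⊆ (297, 279). Containment (⊆): since 9 | 297 and 9 | 279 (297 = 9·33, 279 = 9·31), every Z-linear combination of 297 and 279 is divisible by 9, so (297, 279) ⊆ (9). Therefore (297, 279) = (9), d = 9.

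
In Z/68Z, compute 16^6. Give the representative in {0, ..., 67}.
Use repeated squaring. Binary(6) = 110. Walk through the bits of the exponent 6 left-to-right: at each bit after the leading one, square the running value, then multiply by 16 if the bit is 1 (always reducing mod 68):
  bit 1 = 1 (leading): start with 16.
  bit 2 = 1: square 16^2 = 256 ≡ 52; bit is 1, so multiply 52·16 = 832 ≡ 16 (mod 68).
  bit 3 = 0: square 16^2 = 256 ≡ 52 (mod 68).
Final value: 16^6 ≡ 52 (mod 68).

Final answer: 52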